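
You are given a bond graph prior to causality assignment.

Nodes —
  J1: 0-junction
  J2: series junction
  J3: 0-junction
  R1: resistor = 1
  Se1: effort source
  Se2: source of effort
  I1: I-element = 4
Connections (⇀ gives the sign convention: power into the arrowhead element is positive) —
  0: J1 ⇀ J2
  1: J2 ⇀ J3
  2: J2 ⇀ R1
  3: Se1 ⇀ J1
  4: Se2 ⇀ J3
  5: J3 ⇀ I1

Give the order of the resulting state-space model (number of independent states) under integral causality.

b3 |J1  (source Se1 imposes e)
b4 |J3  (Se2: effort source, stroke at far end)
b0 |J2  (J1: bond 3 brought effort, rest push out)
b1 |J2  (J3: bond 4 brought effort, rest push out)
b5 |I1  (common-e at J3 fixed by 4)
b2 |R1  (closing 1-jn rule on J2)

1  (I1 all integral)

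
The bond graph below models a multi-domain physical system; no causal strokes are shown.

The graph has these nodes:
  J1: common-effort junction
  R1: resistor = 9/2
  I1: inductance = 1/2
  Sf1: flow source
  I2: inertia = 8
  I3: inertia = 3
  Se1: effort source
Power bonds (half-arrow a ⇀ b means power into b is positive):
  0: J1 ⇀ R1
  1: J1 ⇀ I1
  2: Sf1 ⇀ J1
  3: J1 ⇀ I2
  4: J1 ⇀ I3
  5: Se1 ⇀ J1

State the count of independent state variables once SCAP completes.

3  (I1, I2, I3 all integral)

bond 2 |Sf1  (Sf1: flow source, stroke at near end)
bond 5 |J1  (source Se1 imposes e)
bond 0 |R1  (common-e at J1 fixed by 5)
bond 1 |I1  (common-e at J1 fixed by 5)
bond 3 |I2  (J1: bond 5 brought effort, rest push out)
bond 4 |I3  (J1 effort already set via bond 5)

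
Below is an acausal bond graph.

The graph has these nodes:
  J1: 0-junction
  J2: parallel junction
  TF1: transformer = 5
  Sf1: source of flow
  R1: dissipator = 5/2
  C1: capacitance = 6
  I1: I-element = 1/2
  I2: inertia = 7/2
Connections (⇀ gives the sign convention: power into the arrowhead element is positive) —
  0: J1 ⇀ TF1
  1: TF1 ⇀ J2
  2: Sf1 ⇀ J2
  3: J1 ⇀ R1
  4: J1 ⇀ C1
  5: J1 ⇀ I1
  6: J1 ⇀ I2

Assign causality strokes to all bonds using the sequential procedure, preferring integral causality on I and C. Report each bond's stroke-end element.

β2 stroke→Sf1  (Sf1: flow source, stroke at near end)
β1 stroke→J2  (J2: last free bond brings effort in)
β0 stroke→TF1  (TF TF1: opposite of bond 1)
β4 stroke→J1  (prefer integral on C1)
β3 stroke→R1  (0-jn J1 has e-setter on 4)
β5 stroke→I1  (common-e at J1 fixed by 4)
β6 stroke→I2  (J1: bond 4 brought effort, rest push out)

b0 stroke at TF1
b1 stroke at J2
b2 stroke at Sf1
b3 stroke at R1
b4 stroke at J1
b5 stroke at I1
b6 stroke at I2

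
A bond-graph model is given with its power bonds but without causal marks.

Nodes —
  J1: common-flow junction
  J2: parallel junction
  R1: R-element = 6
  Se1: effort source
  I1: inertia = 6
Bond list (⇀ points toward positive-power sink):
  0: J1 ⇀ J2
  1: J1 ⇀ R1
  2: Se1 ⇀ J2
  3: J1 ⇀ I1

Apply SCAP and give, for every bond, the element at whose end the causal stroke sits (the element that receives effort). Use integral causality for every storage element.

β0 →J1
β1 →J1
β2 →J2
β3 →I1

#2 stroke at J2  (source Se1 imposes e)
#0 stroke at J1  (0-jn J2 has e-setter on 2)
#3 stroke at I1  (prefer integral on I1)
#1 stroke at J1  (J1: bond 3 brought flow, rest push out)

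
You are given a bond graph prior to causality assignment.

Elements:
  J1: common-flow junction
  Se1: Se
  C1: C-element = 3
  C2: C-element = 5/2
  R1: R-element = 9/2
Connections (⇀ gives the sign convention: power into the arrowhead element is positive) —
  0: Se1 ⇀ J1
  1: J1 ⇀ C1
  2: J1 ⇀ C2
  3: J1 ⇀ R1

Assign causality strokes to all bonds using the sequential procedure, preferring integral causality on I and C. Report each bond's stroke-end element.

b0 stroke→J1  (Se1 fixes effort; stroke away)
b1 stroke→J1  (C1 integral (e out))
b2 stroke→J1  (C2: C, integral causality)
b3 stroke→R1  (J1 needs exactly one f-in)

β0 stroke at J1
β1 stroke at J1
β2 stroke at J1
β3 stroke at R1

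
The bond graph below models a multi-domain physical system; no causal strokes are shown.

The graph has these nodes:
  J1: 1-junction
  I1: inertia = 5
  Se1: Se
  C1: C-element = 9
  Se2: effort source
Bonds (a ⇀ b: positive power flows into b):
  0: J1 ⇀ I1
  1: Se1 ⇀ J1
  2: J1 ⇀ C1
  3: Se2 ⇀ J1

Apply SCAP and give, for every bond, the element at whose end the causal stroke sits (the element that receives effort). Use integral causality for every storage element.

#1 →J1  (Se1 (Se) sets effort on bond)
#3 →J1  (Se2: effort source, stroke at far end)
#0 →I1  (I1: I, integral causality)
#2 →J1  (J1: bond 0 brought flow, rest push out)

#0 stroke at I1
#1 stroke at J1
#2 stroke at J1
#3 stroke at J1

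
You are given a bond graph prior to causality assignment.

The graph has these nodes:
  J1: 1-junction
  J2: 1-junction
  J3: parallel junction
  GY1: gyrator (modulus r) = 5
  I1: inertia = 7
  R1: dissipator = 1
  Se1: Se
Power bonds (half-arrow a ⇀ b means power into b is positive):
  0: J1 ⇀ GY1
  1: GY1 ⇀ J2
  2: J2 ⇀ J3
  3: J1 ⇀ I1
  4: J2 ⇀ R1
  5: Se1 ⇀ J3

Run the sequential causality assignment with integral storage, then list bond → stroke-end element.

#0 →J1
#1 →J2
#2 →J2
#3 →I1
#4 →R1
#5 →J3

#5 stroke→J3  (Se1: effort source, stroke at far end)
#2 stroke→J2  (common-e at J3 fixed by 5)
#3 stroke→I1  (I1 integral (f out))
#0 stroke→J1  (J1: bond 3 brought flow, rest push out)
#1 stroke→J2  (GY1: gyrator matches bond 0)
#4 stroke→R1  (J2: last free bond brings flow in)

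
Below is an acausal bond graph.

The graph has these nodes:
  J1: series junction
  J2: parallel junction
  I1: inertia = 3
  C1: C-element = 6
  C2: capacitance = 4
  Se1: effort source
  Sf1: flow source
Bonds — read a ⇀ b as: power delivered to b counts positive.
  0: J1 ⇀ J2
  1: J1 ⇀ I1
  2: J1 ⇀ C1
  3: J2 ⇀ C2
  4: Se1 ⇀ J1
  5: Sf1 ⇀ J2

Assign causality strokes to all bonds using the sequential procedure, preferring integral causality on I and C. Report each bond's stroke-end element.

#0 →J1
#1 →I1
#2 →J1
#3 →J2
#4 →J1
#5 →Sf1

b4 |J1  (Se1 (Se) sets effort on bond)
b5 |Sf1  (Sf1: flow source, stroke at near end)
b1 |I1  (I1 integral (f out))
b0 |J1  (J1 flow already set via bond 1)
b2 |J1  (J1 flow already set via bond 1)
b3 |J2  (closing 0-jn rule on J2)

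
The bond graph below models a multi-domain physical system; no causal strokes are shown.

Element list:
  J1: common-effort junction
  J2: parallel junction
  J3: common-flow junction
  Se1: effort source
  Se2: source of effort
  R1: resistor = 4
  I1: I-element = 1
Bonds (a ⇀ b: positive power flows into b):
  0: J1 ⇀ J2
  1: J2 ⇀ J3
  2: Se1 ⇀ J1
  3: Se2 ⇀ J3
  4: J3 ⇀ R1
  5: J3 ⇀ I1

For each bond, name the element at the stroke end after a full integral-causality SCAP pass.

β0 stroke at J2
β1 stroke at J3
β2 stroke at J1
β3 stroke at J3
β4 stroke at J3
β5 stroke at I1

bond 2 stroke at J1  (Se1 fixes effort; stroke away)
bond 3 stroke at J3  (Se2: effort source, stroke at far end)
bond 0 stroke at J2  (J1: bond 2 brought effort, rest push out)
bond 1 stroke at J3  (J2 effort already set via bond 0)
bond 5 stroke at I1  (I1 outputs flow p/I1)
bond 4 stroke at J3  (common-f at J3 fixed by 5)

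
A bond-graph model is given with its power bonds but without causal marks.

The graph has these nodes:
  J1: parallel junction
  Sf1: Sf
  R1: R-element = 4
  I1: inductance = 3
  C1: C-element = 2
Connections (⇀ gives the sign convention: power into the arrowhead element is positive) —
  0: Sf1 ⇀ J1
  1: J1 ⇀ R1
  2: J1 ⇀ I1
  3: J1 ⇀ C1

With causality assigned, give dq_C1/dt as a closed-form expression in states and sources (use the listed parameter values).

dq_C1/dt = F_Sf1 - p_I1/3 - q_C1/8

bond 0 stroke→Sf1  (source Sf1 imposes f)
bond 2 stroke→I1  (I1 outputs flow p/I1)
bond 3 stroke→J1  (C1 integral (e out))
bond 1 stroke→R1  (J1: bond 3 brought effort, rest push out)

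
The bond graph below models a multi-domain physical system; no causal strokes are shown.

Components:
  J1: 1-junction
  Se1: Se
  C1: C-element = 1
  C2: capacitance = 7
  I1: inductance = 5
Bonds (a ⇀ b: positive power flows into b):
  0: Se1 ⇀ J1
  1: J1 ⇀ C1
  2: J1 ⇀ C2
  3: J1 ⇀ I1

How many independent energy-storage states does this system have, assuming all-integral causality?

3  (C1, C2, I1 all integral)

#0 stroke at J1  (source Se1 imposes e)
#1 stroke at J1  (C1 outputs effort q/C1)
#2 stroke at J1  (C2 outputs effort q/C2)
#3 stroke at I1  (J1 needs exactly one f-in)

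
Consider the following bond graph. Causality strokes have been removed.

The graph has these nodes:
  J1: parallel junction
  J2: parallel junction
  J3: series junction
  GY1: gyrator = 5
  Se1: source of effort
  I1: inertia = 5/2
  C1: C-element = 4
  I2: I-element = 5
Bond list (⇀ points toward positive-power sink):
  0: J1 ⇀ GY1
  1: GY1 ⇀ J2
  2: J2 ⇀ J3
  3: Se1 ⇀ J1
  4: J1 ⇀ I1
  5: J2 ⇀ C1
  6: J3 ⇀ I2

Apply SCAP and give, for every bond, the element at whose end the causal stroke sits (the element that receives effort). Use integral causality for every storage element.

#3 stroke at J1  (Se1: effort source, stroke at far end)
#0 stroke at GY1  (J1 effort already set via bond 3)
#4 stroke at I1  (0-jn J1 has e-setter on 3)
#1 stroke at GY1  (GY GY1: same side as bond 0)
#5 stroke at J2  (C1 outputs effort q/C1)
#2 stroke at J3  (J2 effort already set via bond 5)
#6 stroke at I2  (J3 needs exactly one f-in)

#0 stroke at GY1
#1 stroke at GY1
#2 stroke at J3
#3 stroke at J1
#4 stroke at I1
#5 stroke at J2
#6 stroke at I2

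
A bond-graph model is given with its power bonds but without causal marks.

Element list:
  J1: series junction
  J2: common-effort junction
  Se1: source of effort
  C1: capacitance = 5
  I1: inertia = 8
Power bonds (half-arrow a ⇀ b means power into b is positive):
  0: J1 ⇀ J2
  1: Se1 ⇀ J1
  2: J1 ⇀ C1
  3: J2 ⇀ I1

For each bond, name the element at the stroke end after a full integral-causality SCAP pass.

b0 →J2
b1 →J1
b2 →J1
b3 →I1

b1 stroke at J1  (Se1 (Se) sets effort on bond)
b2 stroke at J1  (prefer integral on C1)
b0 stroke at J2  (J1 needs exactly one f-in)
b3 stroke at I1  (0-jn J2 has e-setter on 0)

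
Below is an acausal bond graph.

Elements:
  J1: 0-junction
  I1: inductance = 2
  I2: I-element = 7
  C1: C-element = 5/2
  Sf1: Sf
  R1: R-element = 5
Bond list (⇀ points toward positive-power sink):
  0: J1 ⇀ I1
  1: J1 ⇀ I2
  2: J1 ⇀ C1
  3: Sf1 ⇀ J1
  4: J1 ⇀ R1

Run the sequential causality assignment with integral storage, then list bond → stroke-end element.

bond 0 stroke→I1
bond 1 stroke→I2
bond 2 stroke→J1
bond 3 stroke→Sf1
bond 4 stroke→R1

#3 stroke at Sf1  (source Sf1 imposes f)
#0 stroke at I1  (I1 outputs flow p/I1)
#1 stroke at I2  (I2 integral (f out))
#2 stroke at J1  (C1 outputs effort q/C1)
#4 stroke at R1  (J1: bond 2 brought effort, rest push out)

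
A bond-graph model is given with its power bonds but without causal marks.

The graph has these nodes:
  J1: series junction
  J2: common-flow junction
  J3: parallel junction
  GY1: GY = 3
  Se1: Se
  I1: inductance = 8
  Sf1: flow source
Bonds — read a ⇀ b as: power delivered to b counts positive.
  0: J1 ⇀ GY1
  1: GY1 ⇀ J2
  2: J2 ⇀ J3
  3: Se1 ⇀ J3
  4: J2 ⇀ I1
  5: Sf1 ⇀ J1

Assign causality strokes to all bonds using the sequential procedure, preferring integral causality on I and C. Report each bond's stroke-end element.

bond 0 stroke→J1
bond 1 stroke→J2
bond 2 stroke→J2
bond 3 stroke→J3
bond 4 stroke→I1
bond 5 stroke→Sf1

β3 stroke→J3  (Se1 fixes effort; stroke away)
β5 stroke→Sf1  (Sf1: flow source, stroke at near end)
β0 stroke→J1  (J1: bond 5 brought flow, rest push out)
β2 stroke→J2  (J3: bond 3 brought effort, rest push out)
β1 stroke→J2  (GY1: gyrator matches bond 0)
β4 stroke→I1  (J2: last free bond brings flow in)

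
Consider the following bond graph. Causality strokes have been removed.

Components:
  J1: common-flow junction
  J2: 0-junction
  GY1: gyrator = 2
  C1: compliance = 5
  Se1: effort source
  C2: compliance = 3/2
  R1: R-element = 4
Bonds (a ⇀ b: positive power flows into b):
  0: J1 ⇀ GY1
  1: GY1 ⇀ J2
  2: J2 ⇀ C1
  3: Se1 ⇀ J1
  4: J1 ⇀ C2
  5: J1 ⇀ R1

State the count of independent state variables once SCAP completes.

b3 →J1  (Se1 fixes effort; stroke away)
b2 →J2  (prefer integral on C1)
b1 →GY1  (common-e at J2 fixed by 2)
b0 →GY1  (through GY1, causality inverts; strokes same side of GY1)
b4 →J1  (J1 flow already set via bond 0)
b5 →J1  (J1: bond 0 brought flow, rest push out)

2  (C1, C2 all integral)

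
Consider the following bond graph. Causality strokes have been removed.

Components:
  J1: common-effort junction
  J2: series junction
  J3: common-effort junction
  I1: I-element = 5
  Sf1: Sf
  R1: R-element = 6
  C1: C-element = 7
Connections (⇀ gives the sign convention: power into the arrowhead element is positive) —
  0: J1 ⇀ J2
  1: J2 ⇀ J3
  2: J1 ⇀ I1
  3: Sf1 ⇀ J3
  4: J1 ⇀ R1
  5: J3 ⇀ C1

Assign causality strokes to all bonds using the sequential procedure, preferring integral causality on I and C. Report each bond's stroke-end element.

bond 0 stroke→J1
bond 1 stroke→J2
bond 2 stroke→I1
bond 3 stroke→Sf1
bond 4 stroke→R1
bond 5 stroke→J3

bond 3 stroke at Sf1  (source Sf1 imposes f)
bond 2 stroke at I1  (prefer integral on I1)
bond 5 stroke at J3  (C1 integral (e out))
bond 1 stroke at J2  (0-jn J3 has e-setter on 5)
bond 0 stroke at J1  (J2 needs exactly one f-in)
bond 4 stroke at R1  (0-jn J1 has e-setter on 0)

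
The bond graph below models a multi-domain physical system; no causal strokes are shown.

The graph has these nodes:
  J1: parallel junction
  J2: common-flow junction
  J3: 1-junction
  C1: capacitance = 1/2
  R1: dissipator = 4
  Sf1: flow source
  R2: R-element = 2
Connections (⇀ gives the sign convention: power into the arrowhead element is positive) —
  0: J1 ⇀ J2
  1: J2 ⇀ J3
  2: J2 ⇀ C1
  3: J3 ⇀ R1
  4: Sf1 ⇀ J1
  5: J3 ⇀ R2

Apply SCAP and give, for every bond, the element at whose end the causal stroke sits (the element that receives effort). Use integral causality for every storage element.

β4 stroke→Sf1  (Sf1 fixes flow; stroke at Sf1)
β0 stroke→J1  (J1 needs exactly one e-in)
β1 stroke→J2  (J2 flow already set via bond 0)
β2 stroke→J2  (J2: bond 0 brought flow, rest push out)
β3 stroke→J3  (1-jn J3 has f-setter on 1)
β5 stroke→J3  (1-jn J3 has f-setter on 1)

β0 stroke at J1
β1 stroke at J2
β2 stroke at J2
β3 stroke at J3
β4 stroke at Sf1
β5 stroke at J3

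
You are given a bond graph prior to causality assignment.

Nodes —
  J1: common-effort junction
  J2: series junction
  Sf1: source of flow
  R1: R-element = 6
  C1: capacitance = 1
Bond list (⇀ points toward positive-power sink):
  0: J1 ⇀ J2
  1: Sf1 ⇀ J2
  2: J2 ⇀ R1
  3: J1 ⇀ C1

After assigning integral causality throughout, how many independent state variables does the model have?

1  (C1 all integral)

β1 |Sf1  (Sf1 fixes flow; stroke at Sf1)
β0 |J2  (common-f at J2 fixed by 1)
β2 |J2  (common-f at J2 fixed by 1)
β3 |J1  (closing 0-jn rule on J1)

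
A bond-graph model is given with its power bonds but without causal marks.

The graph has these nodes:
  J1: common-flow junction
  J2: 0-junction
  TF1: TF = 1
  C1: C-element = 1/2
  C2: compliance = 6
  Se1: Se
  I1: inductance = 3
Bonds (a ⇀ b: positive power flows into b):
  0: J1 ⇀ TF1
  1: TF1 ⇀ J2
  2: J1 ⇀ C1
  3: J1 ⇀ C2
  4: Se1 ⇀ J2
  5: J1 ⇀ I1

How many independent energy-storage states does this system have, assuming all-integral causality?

3  (C1, C2, I1 all integral)

β4 stroke at J2  (source Se1 imposes e)
β1 stroke at TF1  (J2 effort already set via bond 4)
β0 stroke at J1  (through TF1, causality passes straight; one stroke at TF1)
β2 stroke at J1  (C1 outputs effort q/C1)
β3 stroke at J1  (C2 integral (e out))
β5 stroke at I1  (closing 1-jn rule on J1)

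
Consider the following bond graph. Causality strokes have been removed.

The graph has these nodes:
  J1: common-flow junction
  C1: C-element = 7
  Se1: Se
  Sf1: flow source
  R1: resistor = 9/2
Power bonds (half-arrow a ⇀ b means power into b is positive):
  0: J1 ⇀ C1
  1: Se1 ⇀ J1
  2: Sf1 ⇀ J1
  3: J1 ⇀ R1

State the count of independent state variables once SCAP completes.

bond 1 →J1  (Se1 fixes effort; stroke away)
bond 2 →Sf1  (source Sf1 imposes f)
bond 0 →J1  (common-f at J1 fixed by 2)
bond 3 →J1  (common-f at J1 fixed by 2)

1  (C1 all integral)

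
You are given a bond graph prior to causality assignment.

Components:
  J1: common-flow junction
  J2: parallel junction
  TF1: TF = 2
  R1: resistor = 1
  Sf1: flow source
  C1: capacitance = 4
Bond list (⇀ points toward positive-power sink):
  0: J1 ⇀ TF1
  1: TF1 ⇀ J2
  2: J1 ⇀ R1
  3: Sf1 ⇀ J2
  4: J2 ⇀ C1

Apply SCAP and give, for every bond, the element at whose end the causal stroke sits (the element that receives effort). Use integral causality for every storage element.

#3 stroke at Sf1  (Sf1: flow source, stroke at near end)
#4 stroke at J2  (C1 integral (e out))
#1 stroke at TF1  (J2 effort already set via bond 4)
#0 stroke at J1  (through TF1, causality passes straight; one stroke at TF1)
#2 stroke at R1  (closing 1-jn rule on J1)

b0 stroke at J1
b1 stroke at TF1
b2 stroke at R1
b3 stroke at Sf1
b4 stroke at J2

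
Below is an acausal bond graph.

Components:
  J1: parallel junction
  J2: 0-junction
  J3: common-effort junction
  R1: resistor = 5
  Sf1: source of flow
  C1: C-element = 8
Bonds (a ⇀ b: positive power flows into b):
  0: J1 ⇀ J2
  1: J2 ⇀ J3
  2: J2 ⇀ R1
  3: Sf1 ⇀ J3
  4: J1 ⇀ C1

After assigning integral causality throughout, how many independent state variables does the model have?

1  (C1 all integral)

β3 →Sf1  (Sf1 fixes flow; stroke at Sf1)
β1 →J3  (J3: last free bond brings effort in)
β4 →J1  (C1 integral (e out))
β0 →J2  (0-jn J1 has e-setter on 4)
β2 →R1  (0-jn J2 has e-setter on 0)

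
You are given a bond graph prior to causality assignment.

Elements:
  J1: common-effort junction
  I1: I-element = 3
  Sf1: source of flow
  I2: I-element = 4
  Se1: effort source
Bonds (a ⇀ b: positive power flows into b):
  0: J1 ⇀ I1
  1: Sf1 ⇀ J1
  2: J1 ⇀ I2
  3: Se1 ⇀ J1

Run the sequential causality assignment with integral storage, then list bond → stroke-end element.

b1 stroke→Sf1  (Sf1 fixes flow; stroke at Sf1)
b3 stroke→J1  (source Se1 imposes e)
b0 stroke→I1  (common-e at J1 fixed by 3)
b2 stroke→I2  (common-e at J1 fixed by 3)

bond 0 stroke at I1
bond 1 stroke at Sf1
bond 2 stroke at I2
bond 3 stroke at J1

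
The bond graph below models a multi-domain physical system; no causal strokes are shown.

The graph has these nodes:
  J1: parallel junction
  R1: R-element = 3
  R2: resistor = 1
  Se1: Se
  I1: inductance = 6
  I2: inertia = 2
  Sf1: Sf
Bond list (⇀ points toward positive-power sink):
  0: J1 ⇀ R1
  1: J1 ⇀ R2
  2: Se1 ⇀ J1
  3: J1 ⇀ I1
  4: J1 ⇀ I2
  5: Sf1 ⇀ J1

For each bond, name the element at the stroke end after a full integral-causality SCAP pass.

#0 |R1
#1 |R2
#2 |J1
#3 |I1
#4 |I2
#5 |Sf1

bond 2 stroke→J1  (Se1 fixes effort; stroke away)
bond 5 stroke→Sf1  (source Sf1 imposes f)
bond 0 stroke→R1  (J1 effort already set via bond 2)
bond 1 stroke→R2  (J1 effort already set via bond 2)
bond 3 stroke→I1  (J1: bond 2 brought effort, rest push out)
bond 4 stroke→I2  (common-e at J1 fixed by 2)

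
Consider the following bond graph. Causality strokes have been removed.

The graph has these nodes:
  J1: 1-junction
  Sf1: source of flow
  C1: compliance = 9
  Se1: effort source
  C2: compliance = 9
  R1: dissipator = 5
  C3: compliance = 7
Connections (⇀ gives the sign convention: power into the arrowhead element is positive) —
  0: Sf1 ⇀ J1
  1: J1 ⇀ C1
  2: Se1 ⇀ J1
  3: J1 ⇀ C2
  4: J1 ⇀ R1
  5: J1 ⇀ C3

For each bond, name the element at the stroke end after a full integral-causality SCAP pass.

b0 |Sf1
b1 |J1
b2 |J1
b3 |J1
b4 |J1
b5 |J1

β0 stroke at Sf1  (source Sf1 imposes f)
β2 stroke at J1  (Se1 fixes effort; stroke away)
β1 stroke at J1  (common-f at J1 fixed by 0)
β3 stroke at J1  (J1 flow already set via bond 0)
β4 stroke at J1  (J1: bond 0 brought flow, rest push out)
β5 stroke at J1  (J1: bond 0 brought flow, rest push out)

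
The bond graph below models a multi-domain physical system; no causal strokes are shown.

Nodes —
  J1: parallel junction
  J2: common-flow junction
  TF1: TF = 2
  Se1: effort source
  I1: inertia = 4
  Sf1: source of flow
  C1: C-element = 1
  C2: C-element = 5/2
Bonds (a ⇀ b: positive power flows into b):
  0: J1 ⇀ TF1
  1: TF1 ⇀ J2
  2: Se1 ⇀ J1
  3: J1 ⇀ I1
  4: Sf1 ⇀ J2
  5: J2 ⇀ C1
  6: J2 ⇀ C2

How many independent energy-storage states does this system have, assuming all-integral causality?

bond 2 |J1  (Se1 fixes effort; stroke away)
bond 4 |Sf1  (Sf1: flow source, stroke at near end)
bond 0 |TF1  (common-e at J1 fixed by 2)
bond 3 |I1  (0-jn J1 has e-setter on 2)
bond 1 |J2  (1-jn J2 has f-setter on 4)
bond 5 |J2  (common-f at J2 fixed by 4)
bond 6 |J2  (1-jn J2 has f-setter on 4)

3  (C1, C2, I1 all integral)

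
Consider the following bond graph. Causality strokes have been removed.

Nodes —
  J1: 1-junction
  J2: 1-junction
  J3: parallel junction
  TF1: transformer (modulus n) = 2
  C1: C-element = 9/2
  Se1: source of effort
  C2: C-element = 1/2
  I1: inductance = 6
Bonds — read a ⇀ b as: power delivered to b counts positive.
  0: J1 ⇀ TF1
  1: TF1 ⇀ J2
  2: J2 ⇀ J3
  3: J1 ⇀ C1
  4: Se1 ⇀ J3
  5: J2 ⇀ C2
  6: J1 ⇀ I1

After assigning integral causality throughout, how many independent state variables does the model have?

3  (C1, C2, I1 all integral)

b4 stroke→J3  (source Se1 imposes e)
b2 stroke→J2  (J3 effort already set via bond 4)
b3 stroke→J1  (C1 integral (e out))
b5 stroke→J2  (C2: C, integral causality)
b1 stroke→TF1  (J2 needs exactly one f-in)
b0 stroke→J1  (TF TF1: opposite of bond 1)
b6 stroke→I1  (only one flow-in slot at J1)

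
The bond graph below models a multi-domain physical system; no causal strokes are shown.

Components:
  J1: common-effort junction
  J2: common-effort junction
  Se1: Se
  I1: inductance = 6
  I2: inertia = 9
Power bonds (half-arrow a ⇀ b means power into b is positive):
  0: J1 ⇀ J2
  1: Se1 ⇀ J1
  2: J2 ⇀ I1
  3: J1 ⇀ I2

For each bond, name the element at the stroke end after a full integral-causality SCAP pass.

bond 0 |J2
bond 1 |J1
bond 2 |I1
bond 3 |I2

#1 →J1  (source Se1 imposes e)
#0 →J2  (J1 effort already set via bond 1)
#3 →I2  (common-e at J1 fixed by 1)
#2 →I1  (common-e at J2 fixed by 0)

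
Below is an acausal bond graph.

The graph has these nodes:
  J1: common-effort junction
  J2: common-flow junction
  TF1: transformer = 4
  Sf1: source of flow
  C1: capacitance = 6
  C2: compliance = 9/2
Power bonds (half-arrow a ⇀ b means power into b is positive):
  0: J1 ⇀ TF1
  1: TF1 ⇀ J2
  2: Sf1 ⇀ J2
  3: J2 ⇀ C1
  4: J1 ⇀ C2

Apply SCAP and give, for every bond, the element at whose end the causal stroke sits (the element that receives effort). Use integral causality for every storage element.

#0 stroke at TF1
#1 stroke at J2
#2 stroke at Sf1
#3 stroke at J2
#4 stroke at J1

β2 →Sf1  (Sf1 fixes flow; stroke at Sf1)
β1 →J2  (J2: bond 2 brought flow, rest push out)
β3 →J2  (J2 flow already set via bond 2)
β0 →TF1  (TF1 one-in-one-out from 1)
β4 →J1  (only one effort-in slot at J1)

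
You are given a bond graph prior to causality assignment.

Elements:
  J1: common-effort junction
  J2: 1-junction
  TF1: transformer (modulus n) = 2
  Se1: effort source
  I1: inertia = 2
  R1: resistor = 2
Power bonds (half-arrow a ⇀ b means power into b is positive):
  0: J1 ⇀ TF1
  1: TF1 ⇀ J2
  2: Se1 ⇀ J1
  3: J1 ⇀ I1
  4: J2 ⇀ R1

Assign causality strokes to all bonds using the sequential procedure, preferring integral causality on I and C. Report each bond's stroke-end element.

β2 stroke→J1  (Se1: effort source, stroke at far end)
β0 stroke→TF1  (J1 effort already set via bond 2)
β3 stroke→I1  (J1 effort already set via bond 2)
β1 stroke→J2  (through TF1, causality passes straight; one stroke at TF1)
β4 stroke→R1  (J2: last free bond brings flow in)

bond 0 →TF1
bond 1 →J2
bond 2 →J1
bond 3 →I1
bond 4 →R1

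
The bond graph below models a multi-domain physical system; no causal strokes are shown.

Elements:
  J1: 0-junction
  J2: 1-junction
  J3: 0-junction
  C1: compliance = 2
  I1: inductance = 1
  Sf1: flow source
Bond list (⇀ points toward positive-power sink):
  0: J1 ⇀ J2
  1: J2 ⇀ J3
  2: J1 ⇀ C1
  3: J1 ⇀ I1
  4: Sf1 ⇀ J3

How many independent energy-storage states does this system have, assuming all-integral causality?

2  (C1, I1 all integral)

#4 stroke→Sf1  (source Sf1 imposes f)
#1 stroke→J3  (closing 0-jn rule on J3)
#0 stroke→J2  (J2 flow already set via bond 1)
#2 stroke→J1  (C1: C, integral causality)
#3 stroke→I1  (0-jn J1 has e-setter on 2)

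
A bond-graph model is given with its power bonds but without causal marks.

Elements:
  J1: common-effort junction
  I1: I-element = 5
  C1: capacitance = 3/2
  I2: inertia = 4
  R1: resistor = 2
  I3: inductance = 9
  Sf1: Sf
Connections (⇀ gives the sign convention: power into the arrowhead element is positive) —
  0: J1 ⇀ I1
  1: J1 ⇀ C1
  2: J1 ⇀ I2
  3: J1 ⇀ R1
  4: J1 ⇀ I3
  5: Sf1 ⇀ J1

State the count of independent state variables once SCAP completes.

4  (C1, I1, I2, I3 all integral)

bond 5 stroke at Sf1  (source Sf1 imposes f)
bond 0 stroke at I1  (I1 integral (f out))
bond 1 stroke at J1  (prefer integral on C1)
bond 2 stroke at I2  (J1 effort already set via bond 1)
bond 3 stroke at R1  (common-e at J1 fixed by 1)
bond 4 stroke at I3  (J1 effort already set via bond 1)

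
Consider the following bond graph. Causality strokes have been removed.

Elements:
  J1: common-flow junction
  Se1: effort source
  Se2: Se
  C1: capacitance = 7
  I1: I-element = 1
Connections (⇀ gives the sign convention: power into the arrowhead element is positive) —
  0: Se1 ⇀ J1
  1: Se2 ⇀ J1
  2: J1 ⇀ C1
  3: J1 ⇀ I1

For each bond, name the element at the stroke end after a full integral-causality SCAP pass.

#0 stroke at J1  (Se1 fixes effort; stroke away)
#1 stroke at J1  (Se2: effort source, stroke at far end)
#2 stroke at J1  (C1 outputs effort q/C1)
#3 stroke at I1  (only one flow-in slot at J1)

b0 |J1
b1 |J1
b2 |J1
b3 |I1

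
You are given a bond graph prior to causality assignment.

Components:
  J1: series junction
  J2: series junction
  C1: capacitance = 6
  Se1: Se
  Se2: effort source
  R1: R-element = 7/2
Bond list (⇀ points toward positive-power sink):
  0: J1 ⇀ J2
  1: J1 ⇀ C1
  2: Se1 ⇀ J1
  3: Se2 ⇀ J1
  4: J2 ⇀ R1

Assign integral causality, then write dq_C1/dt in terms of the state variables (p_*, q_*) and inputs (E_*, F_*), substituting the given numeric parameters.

dq_C1/dt = 2*E_Se1/7 + 2*E_Se2/7 - q_C1/21

bond 2 |J1  (Se1: effort source, stroke at far end)
bond 3 |J1  (Se2: effort source, stroke at far end)
bond 1 |J1  (prefer integral on C1)
bond 0 |J2  (only one flow-in slot at J1)
bond 4 |R1  (J2: last free bond brings flow in)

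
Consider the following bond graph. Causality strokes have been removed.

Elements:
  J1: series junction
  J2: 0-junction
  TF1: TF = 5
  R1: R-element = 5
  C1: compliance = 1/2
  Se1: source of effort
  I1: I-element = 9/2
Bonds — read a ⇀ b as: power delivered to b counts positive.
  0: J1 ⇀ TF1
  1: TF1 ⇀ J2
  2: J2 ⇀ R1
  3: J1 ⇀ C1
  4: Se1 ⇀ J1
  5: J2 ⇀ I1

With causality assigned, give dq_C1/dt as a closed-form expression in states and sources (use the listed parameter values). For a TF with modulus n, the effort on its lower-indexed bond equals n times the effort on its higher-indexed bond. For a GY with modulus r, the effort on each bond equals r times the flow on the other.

bond 4 →J1  (Se1 fixes effort; stroke away)
bond 3 →J1  (C1 outputs effort q/C1)
bond 0 →TF1  (J1: last free bond brings flow in)
bond 1 →J2  (TF TF1: opposite of bond 0)
bond 2 →R1  (J2 effort already set via bond 1)
bond 5 →I1  (J2 effort already set via bond 1)

dq_C1/dt = E_Se1/125 + 2*p_I1/45 - 2*q_C1/125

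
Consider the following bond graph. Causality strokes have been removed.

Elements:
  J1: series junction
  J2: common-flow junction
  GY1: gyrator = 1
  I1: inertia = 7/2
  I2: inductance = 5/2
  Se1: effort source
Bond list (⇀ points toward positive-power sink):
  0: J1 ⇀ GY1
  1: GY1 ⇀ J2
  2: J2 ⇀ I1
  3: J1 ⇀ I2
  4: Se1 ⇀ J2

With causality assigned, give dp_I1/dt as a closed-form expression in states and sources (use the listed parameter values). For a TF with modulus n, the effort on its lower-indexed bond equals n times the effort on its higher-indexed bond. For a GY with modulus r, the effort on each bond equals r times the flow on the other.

dp_I1/dt = E_Se1 + 2*p_I2/5

b4 |J2  (Se1: effort source, stroke at far end)
b2 |I1  (I1 integral (f out))
b1 |J2  (1-jn J2 has f-setter on 2)
b0 |J1  (GY1: gyrator matches bond 1)
b3 |I2  (J1 needs exactly one f-in)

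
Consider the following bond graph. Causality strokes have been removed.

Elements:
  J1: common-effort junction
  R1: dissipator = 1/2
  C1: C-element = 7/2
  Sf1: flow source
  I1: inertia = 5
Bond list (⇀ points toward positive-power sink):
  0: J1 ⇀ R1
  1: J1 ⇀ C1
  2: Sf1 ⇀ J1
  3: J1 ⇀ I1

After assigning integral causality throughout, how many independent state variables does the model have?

#2 |Sf1  (source Sf1 imposes f)
#1 |J1  (prefer integral on C1)
#0 |R1  (common-e at J1 fixed by 1)
#3 |I1  (0-jn J1 has e-setter on 1)

2  (C1, I1 all integral)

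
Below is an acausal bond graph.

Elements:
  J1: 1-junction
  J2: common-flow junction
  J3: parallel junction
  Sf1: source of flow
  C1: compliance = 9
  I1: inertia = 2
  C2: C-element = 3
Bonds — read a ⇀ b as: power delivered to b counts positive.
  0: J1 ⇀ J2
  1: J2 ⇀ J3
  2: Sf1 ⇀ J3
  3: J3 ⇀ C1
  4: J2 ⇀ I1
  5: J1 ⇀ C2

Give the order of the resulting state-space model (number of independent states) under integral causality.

bond 2 |Sf1  (Sf1 (Sf) sets flow on bond)
bond 3 |J3  (prefer integral on C1)
bond 1 |J2  (common-e at J3 fixed by 3)
bond 4 |I1  (I1: I, integral causality)
bond 0 |J2  (J2 flow already set via bond 4)
bond 5 |J1  (J1 flow already set via bond 0)

3  (C1, C2, I1 all integral)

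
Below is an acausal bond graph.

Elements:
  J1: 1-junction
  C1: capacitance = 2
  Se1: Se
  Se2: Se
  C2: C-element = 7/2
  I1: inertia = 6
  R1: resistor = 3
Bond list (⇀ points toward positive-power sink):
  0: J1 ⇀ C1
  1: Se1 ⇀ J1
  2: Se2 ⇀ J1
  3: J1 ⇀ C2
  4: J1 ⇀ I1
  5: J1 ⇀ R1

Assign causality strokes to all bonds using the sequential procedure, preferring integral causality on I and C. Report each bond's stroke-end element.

β0 stroke→J1
β1 stroke→J1
β2 stroke→J1
β3 stroke→J1
β4 stroke→I1
β5 stroke→J1

b1 →J1  (source Se1 imposes e)
b2 →J1  (Se2 (Se) sets effort on bond)
b0 →J1  (C1 integral (e out))
b3 →J1  (C2: C, integral causality)
b4 →I1  (I1: I, integral causality)
b5 →J1  (1-jn J1 has f-setter on 4)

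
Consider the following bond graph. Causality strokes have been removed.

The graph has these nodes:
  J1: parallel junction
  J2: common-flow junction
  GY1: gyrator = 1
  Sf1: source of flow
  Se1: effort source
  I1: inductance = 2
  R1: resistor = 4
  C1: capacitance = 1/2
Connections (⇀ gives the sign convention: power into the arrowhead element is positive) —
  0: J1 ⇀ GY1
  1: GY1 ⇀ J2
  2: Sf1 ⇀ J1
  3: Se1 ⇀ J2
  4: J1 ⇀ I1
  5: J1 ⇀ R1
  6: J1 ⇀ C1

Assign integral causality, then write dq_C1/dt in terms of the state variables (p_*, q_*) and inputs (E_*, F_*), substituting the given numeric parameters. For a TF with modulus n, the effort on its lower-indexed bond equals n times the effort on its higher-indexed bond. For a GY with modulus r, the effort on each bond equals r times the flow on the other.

bond 2 stroke→Sf1  (Sf1: flow source, stroke at near end)
bond 3 stroke→J2  (Se1: effort source, stroke at far end)
bond 1 stroke→GY1  (J2: last free bond brings flow in)
bond 0 stroke→GY1  (GY1 both-in/both-out from 1)
bond 4 stroke→I1  (I1 integral (f out))
bond 6 stroke→J1  (C1 outputs effort q/C1)
bond 5 stroke→R1  (0-jn J1 has e-setter on 6)

dq_C1/dt = E_Se1 + F_Sf1 - p_I1/2 - q_C1/2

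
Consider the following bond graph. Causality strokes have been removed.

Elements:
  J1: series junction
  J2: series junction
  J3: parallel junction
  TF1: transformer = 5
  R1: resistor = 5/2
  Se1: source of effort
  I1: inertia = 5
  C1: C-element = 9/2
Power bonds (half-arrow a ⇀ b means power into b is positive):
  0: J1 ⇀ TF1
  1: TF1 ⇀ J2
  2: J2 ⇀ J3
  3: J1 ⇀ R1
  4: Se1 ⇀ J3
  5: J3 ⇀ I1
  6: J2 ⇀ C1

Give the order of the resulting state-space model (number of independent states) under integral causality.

2  (C1, I1 all integral)

β4 →J3  (Se1 (Se) sets effort on bond)
β2 →J2  (common-e at J3 fixed by 4)
β5 →I1  (common-e at J3 fixed by 4)
β6 →J2  (C1 outputs effort q/C1)
β1 →TF1  (only one flow-in slot at J2)
β0 →J1  (TF1: transformer flips bond 1)
β3 →R1  (J1 needs exactly one f-in)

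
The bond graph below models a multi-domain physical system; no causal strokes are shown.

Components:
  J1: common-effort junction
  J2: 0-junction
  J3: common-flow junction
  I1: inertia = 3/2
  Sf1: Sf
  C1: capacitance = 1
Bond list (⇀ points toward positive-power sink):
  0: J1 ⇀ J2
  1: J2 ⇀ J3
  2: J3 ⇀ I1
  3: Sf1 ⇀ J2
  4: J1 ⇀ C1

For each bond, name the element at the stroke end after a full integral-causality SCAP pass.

b0 |J2
b1 |J3
b2 |I1
b3 |Sf1
b4 |J1

#3 |Sf1  (Sf1: flow source, stroke at near end)
#2 |I1  (prefer integral on I1)
#1 |J3  (J3 flow already set via bond 2)
#0 |J2  (J2 needs exactly one e-in)
#4 |J1  (only one effort-in slot at J1)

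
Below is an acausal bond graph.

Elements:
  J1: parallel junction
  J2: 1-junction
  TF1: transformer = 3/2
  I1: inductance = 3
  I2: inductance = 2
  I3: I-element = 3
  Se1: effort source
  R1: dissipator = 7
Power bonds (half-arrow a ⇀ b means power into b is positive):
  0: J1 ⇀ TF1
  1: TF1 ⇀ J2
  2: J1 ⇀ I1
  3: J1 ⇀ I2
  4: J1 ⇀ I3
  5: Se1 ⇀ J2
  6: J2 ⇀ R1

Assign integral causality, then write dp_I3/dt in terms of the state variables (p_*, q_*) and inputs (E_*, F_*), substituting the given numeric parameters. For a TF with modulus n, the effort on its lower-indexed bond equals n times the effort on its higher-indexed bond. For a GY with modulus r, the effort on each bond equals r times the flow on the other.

dp_I3/dt = -3*E_Se1/2 - 21*p_I1/4 - 63*p_I2/8 - 21*p_I3/4

b5 |J2  (source Se1 imposes e)
b2 |I1  (prefer integral on I1)
b3 |I2  (I2 outputs flow p/I2)
b4 |I3  (I3 integral (f out))
b0 |J1  (J1: last free bond brings effort in)
b1 |TF1  (TF TF1: opposite of bond 0)
b6 |J2  (1-jn J2 has f-setter on 1)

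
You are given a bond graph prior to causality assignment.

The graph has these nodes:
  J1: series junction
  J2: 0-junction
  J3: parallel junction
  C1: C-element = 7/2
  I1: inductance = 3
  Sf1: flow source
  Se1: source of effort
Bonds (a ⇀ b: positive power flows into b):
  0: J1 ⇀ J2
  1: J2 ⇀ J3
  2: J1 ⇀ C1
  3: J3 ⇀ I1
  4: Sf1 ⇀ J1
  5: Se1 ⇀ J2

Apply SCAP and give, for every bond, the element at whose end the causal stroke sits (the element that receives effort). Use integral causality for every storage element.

β0 |J1
β1 |J3
β2 |J1
β3 |I1
β4 |Sf1
β5 |J2

bond 4 stroke at Sf1  (Sf1: flow source, stroke at near end)
bond 5 stroke at J2  (source Se1 imposes e)
bond 0 stroke at J1  (J1 flow already set via bond 4)
bond 2 stroke at J1  (J1: bond 4 brought flow, rest push out)
bond 1 stroke at J3  (J2: bond 5 brought effort, rest push out)
bond 3 stroke at I1  (J3 effort already set via bond 1)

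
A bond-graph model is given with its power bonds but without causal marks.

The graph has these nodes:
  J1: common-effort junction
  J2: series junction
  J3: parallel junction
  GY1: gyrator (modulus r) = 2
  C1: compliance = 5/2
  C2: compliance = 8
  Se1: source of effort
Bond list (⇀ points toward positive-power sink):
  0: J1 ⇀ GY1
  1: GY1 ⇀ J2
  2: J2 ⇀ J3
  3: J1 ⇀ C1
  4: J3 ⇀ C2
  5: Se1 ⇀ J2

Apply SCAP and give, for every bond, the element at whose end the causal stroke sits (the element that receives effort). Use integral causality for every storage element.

b0 |GY1
b1 |GY1
b2 |J2
b3 |J1
b4 |J3
b5 |J2

bond 5 stroke→J2  (Se1 fixes effort; stroke away)
bond 3 stroke→J1  (prefer integral on C1)
bond 0 stroke→GY1  (common-e at J1 fixed by 3)
bond 1 stroke→GY1  (GY GY1: same side as bond 0)
bond 2 stroke→J2  (1-jn J2 has f-setter on 1)
bond 4 stroke→J3  (J3 needs exactly one e-in)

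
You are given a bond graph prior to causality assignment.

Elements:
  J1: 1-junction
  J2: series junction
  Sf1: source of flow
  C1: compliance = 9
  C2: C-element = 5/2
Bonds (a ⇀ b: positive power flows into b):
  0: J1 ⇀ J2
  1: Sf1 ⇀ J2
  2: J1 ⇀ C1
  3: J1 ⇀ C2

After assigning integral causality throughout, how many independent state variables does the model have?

2  (C1, C2 all integral)

#1 stroke at Sf1  (source Sf1 imposes f)
#0 stroke at J2  (J2: bond 1 brought flow, rest push out)
#2 stroke at J1  (common-f at J1 fixed by 0)
#3 stroke at J1  (J1 flow already set via bond 0)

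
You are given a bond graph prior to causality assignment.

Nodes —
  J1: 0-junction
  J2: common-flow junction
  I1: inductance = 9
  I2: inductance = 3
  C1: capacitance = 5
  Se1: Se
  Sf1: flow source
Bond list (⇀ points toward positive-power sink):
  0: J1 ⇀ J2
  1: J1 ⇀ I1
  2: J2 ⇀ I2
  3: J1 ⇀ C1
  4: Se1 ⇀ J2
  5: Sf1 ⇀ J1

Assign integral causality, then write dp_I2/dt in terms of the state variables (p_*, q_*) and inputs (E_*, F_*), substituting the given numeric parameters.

β4 stroke at J2  (source Se1 imposes e)
β5 stroke at Sf1  (Sf1: flow source, stroke at near end)
β1 stroke at I1  (I1 outputs flow p/I1)
β2 stroke at I2  (I2: I, integral causality)
β0 stroke at J2  (1-jn J2 has f-setter on 2)
β3 stroke at J1  (J1: last free bond brings effort in)

dp_I2/dt = E_Se1 + q_C1/5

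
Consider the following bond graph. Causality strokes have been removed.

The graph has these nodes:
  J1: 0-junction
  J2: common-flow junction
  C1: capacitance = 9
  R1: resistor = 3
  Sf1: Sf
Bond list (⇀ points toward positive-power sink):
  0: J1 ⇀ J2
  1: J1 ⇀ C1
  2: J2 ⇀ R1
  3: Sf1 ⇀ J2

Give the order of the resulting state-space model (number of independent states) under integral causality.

1  (C1 all integral)

b3 |Sf1  (Sf1 fixes flow; stroke at Sf1)
b0 |J2  (J2 flow already set via bond 3)
b2 |J2  (J2: bond 3 brought flow, rest push out)
b1 |J1  (only one effort-in slot at J1)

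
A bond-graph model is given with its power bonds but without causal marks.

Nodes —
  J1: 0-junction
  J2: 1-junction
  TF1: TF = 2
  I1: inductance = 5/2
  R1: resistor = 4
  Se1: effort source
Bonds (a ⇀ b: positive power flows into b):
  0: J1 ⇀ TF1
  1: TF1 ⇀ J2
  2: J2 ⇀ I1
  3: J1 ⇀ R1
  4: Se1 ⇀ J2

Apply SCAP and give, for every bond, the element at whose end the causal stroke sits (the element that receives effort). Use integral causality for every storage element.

#0 →TF1
#1 →J2
#2 →I1
#3 →J1
#4 →J2

bond 4 stroke→J2  (source Se1 imposes e)
bond 2 stroke→I1  (I1 integral (f out))
bond 1 stroke→J2  (J2: bond 2 brought flow, rest push out)
bond 0 stroke→TF1  (TF1 one-in-one-out from 1)
bond 3 stroke→J1  (J1: last free bond brings effort in)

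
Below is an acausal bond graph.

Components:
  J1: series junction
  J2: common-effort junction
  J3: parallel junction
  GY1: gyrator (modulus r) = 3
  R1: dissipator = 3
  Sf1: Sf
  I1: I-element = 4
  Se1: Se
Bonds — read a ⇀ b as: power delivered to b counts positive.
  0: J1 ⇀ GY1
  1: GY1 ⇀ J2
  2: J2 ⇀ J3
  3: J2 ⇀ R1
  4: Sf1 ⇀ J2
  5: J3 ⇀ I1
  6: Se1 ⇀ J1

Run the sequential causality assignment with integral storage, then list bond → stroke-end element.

bond 0 stroke at GY1
bond 1 stroke at GY1
bond 2 stroke at J3
bond 3 stroke at J2
bond 4 stroke at Sf1
bond 5 stroke at I1
bond 6 stroke at J1

#4 →Sf1  (Sf1 (Sf) sets flow on bond)
#6 →J1  (Se1 fixes effort; stroke away)
#0 →GY1  (J1 needs exactly one f-in)
#1 →GY1  (GY GY1: same side as bond 0)
#5 →I1  (I1 outputs flow p/I1)
#2 →J3  (closing 0-jn rule on J3)
#3 →J2  (closing 0-jn rule on J2)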